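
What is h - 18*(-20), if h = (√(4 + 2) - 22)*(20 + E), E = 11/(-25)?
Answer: -1758/25 + 489*√6/25 ≈ -22.408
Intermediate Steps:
E = -11/25 (E = 11*(-1/25) = -11/25 ≈ -0.44000)
h = -10758/25 + 489*√6/25 (h = (√(4 + 2) - 22)*(20 - 11/25) = (√6 - 22)*(489/25) = (-22 + √6)*(489/25) = -10758/25 + 489*√6/25 ≈ -382.41)
h - 18*(-20) = (-10758/25 + 489*√6/25) - 18*(-20) = (-10758/25 + 489*√6/25) + 360 = -1758/25 + 489*√6/25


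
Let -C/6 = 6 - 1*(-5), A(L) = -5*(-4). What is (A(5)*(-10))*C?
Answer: 13200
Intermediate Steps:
A(L) = 20
C = -66 (C = -6*(6 - 1*(-5)) = -6*(6 + 5) = -6*11 = -66)
(A(5)*(-10))*C = (20*(-10))*(-66) = -200*(-66) = 13200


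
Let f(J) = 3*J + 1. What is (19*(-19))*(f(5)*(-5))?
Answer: 28880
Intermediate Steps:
f(J) = 1 + 3*J
(19*(-19))*(f(5)*(-5)) = (19*(-19))*((1 + 3*5)*(-5)) = -361*(1 + 15)*(-5) = -5776*(-5) = -361*(-80) = 28880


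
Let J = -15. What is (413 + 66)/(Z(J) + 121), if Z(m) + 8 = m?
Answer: 479/98 ≈ 4.8878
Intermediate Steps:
Z(m) = -8 + m
(413 + 66)/(Z(J) + 121) = (413 + 66)/((-8 - 15) + 121) = 479/(-23 + 121) = 479/98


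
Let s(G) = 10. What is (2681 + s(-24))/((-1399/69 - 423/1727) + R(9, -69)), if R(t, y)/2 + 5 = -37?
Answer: -320667633/12454952 ≈ -25.746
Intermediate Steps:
R(t, y) = -84 (R(t, y) = -10 + 2*(-37) = -10 - 74 = -84)
(2681 + s(-24))/((-1399/69 - 423/1727) + R(9, -69)) = (2681 + 10)/((-1399/69 - 423/1727) - 84) = 2691/((-1399*1/69 - 423*1/1727) - 84) = 2691/((-1399/69 - 423/1727) - 84) = 2691/(-2445260/119163 - 84) = 2691/(-12454952/119163) = 2691*(-119163/12454952) = -320667633/12454952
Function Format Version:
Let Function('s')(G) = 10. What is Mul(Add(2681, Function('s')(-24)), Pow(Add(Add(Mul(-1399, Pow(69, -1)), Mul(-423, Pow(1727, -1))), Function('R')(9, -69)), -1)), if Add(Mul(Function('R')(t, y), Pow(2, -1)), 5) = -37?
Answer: Rational(-320667633, 12454952) ≈ -25.746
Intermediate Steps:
Function('R')(t, y) = -84 (Function('R')(t, y) = Add(-10, Mul(2, -37)) = Add(-10, -74) = -84)
Mul(Add(2681, Function('s')(-24)), Pow(Add(Add(Mul(-1399, Pow(69, -1)), Mul(-423, Pow(1727, -1))), Function('R')(9, -69)), -1)) = Mul(Add(2681, 10), Pow(Add(Add(Mul(-1399, Pow(69, -1)), Mul(-423, Pow(1727, -1))), -84), -1)) = Mul(2691, Pow(Add(Add(Mul(-1399, Rational(1, 69)), Mul(-423, Rational(1, 1727))), -84), -1)) = Mul(2691, Pow(Add(Add(Rational(-1399, 69), Rational(-423, 1727)), -84), -1)) = Mul(2691, Pow(Add(Rational(-2445260, 119163), -84), -1)) = Mul(2691, Pow(Rational(-12454952, 119163), -1)) = Mul(2691, Rational(-119163, 12454952)) = Rational(-320667633, 12454952)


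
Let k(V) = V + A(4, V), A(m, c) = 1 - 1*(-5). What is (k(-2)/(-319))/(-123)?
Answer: 4/39237 ≈ 0.00010194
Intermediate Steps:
A(m, c) = 6 (A(m, c) = 1 + 5 = 6)
k(V) = 6 + V (k(V) = V + 6 = 6 + V)
(k(-2)/(-319))/(-123) = ((6 - 2)/(-319))/(-123) = -4*(-1)/(123*319) = -1/123*(-4/319) = 4/39237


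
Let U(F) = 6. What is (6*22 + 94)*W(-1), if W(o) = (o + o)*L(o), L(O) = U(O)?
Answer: -2712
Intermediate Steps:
L(O) = 6
W(o) = 12*o (W(o) = (o + o)*6 = (2*o)*6 = 12*o)
(6*22 + 94)*W(-1) = (6*22 + 94)*(12*(-1)) = (132 + 94)*(-12) = 226*(-12) = -2712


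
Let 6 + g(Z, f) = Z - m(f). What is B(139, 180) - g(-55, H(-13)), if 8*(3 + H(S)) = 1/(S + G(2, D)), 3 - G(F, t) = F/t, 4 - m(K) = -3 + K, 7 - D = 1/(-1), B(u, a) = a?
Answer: 20583/82 ≈ 251.01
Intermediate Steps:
D = 8 (D = 7 - 1/(-1) = 7 - 1*(-1) = 7 + 1 = 8)
m(K) = 7 - K (m(K) = 4 - (-3 + K) = 4 + (3 - K) = 7 - K)
G(F, t) = 3 - F/t
H(S) = -3 + 1/(8*(11/4 + S)) (H(S) = -3 + 1/(8*(S + (3 - 1*2/8))) = -3 + 1/(8*(S + (3 - 1*2*⅛))) = -3 + 1/(8*(S + (3 - ¼))) = -3 + 1/(8*(S + 11/4)) = -3 + 1/(8*(11/4 + S)))
g(Z, f) = -13 + Z + f (g(Z, f) = -6 + (Z - (7 - f)) = -6 + (Z + (-7 + f)) = -6 + (-7 + Z + f) = -13 + Z + f)
B(139, 180) - g(-55, H(-13)) = 180 - (-13 - 55 + (-65 - 24*(-13))/(2*(11 + 4*(-13)))) = 180 - (-13 - 55 + (-65 + 312)/(2*(11 - 52))) = 180 - (-13 - 55 + (½)*247/(-41)) = 180 - (-13 - 55 + (½)*(-1/41)*247) = 180 - (-13 - 55 - 247/82) = 180 - 1*(-5823/82) = 180 + 5823/82 = 20583/82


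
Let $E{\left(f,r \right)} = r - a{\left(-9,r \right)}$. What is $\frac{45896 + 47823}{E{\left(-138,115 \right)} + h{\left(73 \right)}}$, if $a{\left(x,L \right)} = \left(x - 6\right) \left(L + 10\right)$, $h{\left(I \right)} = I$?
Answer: $\frac{93719}{2063} \approx 45.429$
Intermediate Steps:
$a{\left(x,L \right)} = \left(-6 + x\right) \left(10 + L\right)$
$E{\left(f,r \right)} = 150 + 16 r$ ($E{\left(f,r \right)} = r - \left(-60 - 6 r + 10 \left(-9\right) + r \left(-9\right)\right) = r - \left(-60 - 6 r - 90 - 9 r\right) = r - \left(-150 - 15 r\right) = r + \left(150 + 15 r\right) = 150 + 16 r$)
$\frac{45896 + 47823}{E{\left(-138,115 \right)} + h{\left(73 \right)}} = \frac{45896 + 47823}{\left(150 + 16 \cdot 115\right) + 73} = \frac{93719}{\left(150 + 1840\right) + 73} = \frac{93719}{1990 + 73} = \frac{93719}{2063}$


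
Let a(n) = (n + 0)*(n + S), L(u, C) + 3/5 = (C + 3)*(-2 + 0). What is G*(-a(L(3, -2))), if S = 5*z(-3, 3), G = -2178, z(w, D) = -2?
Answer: 1783782/25 ≈ 71351.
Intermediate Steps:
L(u, C) = -33/5 - 2*C (L(u, C) = -3/5 + (C + 3)*(-2 + 0) = -3/5 + (3 + C)*(-2) = -3/5 + (-6 - 2*C) = -33/5 - 2*C)
S = -10 (S = 5*(-2) = -10)
a(n) = n*(-10 + n) (a(n) = (n + 0)*(n - 10) = n*(-10 + n))
G*(-a(L(3, -2))) = -(-2178)*(-33/5 - 2*(-2))*(-10 + (-33/5 - 2*(-2))) = -(-2178)*(-33/5 + 4)*(-10 + (-33/5 + 4)) = -(-2178)*(-13*(-10 - 13/5)/5) = -(-2178)*(-13/5*(-63/5)) = -(-2178)*819/25 = -2178*(-819/25) = 1783782/25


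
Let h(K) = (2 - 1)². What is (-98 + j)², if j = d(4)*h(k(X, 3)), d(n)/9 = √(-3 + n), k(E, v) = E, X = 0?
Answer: 7921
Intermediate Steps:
h(K) = 1 (h(K) = 1² = 1)
d(n) = 9*√(-3 + n)
j = 9 (j = (9*√(-3 + 4))*1 = (9*√1)*1 = (9*1)*1 = 9*1 = 9)
(-98 + j)² = (-98 + 9)² = (-89)² = 7921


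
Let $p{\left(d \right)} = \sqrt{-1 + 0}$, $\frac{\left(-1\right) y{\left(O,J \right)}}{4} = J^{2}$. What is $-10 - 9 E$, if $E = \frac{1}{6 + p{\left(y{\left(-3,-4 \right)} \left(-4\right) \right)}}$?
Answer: $- \frac{424}{37} + \frac{9 i}{37} \approx -11.459 + 0.24324 i$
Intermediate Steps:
$y{\left(O,J \right)} = - 4 J^{2}$
$p{\left(d \right)} = i$ ($p{\left(d \right)} = \sqrt{-1} = i$)
$E = \frac{6 - i}{37}$ ($E = \frac{1}{6 + i} = \frac{6 - i}{37} \approx 0.16216 - 0.027027 i$)
$-10 - 9 E = -10 - 9 \left(\frac{6}{37} - \frac{i}{37}\right) = -10 - \left(\frac{54}{37} - \frac{9 i}{37}\right) = - \frac{424}{37} + \frac{9 i}{37}$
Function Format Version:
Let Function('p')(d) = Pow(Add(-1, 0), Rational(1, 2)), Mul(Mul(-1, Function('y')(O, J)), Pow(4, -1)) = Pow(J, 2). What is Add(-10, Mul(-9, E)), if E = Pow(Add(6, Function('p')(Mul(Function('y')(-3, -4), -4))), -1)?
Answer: Add(Rational(-424, 37), Mul(Rational(9, 37), I)) ≈ Add(-11.459, Mul(0.24324, I))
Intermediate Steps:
Function('y')(O, J) = Mul(-4, Pow(J, 2))
Function('p')(d) = I (Function('p')(d) = Pow(-1, Rational(1, 2)) = I)
E = Mul(Rational(1, 37), Add(6, Mul(-1, I))) (E = Pow(Add(6, I), -1) = Mul(Rational(1, 37), Add(6, Mul(-1, I))) ≈ Add(0.16216, Mul(-0.027027, I)))
Add(-10, Mul(-9, E)) = Add(-10, Mul(-9, Add(Rational(6, 37), Mul(Rational(-1, 37), I)))) = Add(-10, Add(Rational(-54, 37), Mul(Rational(9, 37), I))) = Add(Rational(-424, 37), Mul(Rational(9, 37), I))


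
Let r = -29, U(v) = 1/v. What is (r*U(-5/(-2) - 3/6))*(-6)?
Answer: 87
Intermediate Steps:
U(v) = 1/v
(r*U(-5/(-2) - 3/6))*(-6) = -29/(-5/(-2) - 3/6)*(-6) = -29/(-5*(-1/2) - 3*1/6)*(-6) = -29/(5/2 - 1/2)*(-6) = -29/2*(-6) = 87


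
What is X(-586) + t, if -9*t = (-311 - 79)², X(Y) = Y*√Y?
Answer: -16900 - 586*I*√586 ≈ -16900.0 - 14186.0*I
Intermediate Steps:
X(Y) = Y^(3/2)
t = -16900 (t = -(-311 - 79)²/9 = -⅑*(-390)² = -⅑*152100 = -16900)
X(-586) + t = (-586)^(3/2) - 16900 = -586*I*√586 - 16900 = -16900 - 586*I*√586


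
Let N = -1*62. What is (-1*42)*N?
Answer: 2604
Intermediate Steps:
N = -62
(-1*42)*N = -1*42*(-62) = -42*(-62) = 2604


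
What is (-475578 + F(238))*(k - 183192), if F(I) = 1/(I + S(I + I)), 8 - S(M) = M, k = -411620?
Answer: 32531142951046/115 ≈ 2.8288e+11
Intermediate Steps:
S(M) = 8 - M
F(I) = 1/(8 - I) (F(I) = 1/(I + (8 - (I + I))) = 1/(I + (8 - 2*I)) = 1/(8 - I))
(-475578 + F(238))*(k - 183192) = (-475578 - 1/(-8 + 238))*(-411620 - 183192) = (-475578 - 1/230)*(-594812) = -109382941/230*(-594812) = 32531142951046/115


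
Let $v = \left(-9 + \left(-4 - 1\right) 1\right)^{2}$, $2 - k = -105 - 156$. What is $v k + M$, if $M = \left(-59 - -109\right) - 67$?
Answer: $51531$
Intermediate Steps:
$M = -17$ ($M = \left(-59 + 109\right) - 67 = 50 - 67 = -17$)
$k = 263$ ($k = 2 - \left(-105 - 156\right) = 2 - -261 = 2 + 261 = 263$)
$v = 196$ ($v = \left(-9 - 5\right)^{2} = \left(-14\right)^{2} = 196$)
$v k + M = 196 \cdot 263 - 17 = 51548 - 17 = 51531$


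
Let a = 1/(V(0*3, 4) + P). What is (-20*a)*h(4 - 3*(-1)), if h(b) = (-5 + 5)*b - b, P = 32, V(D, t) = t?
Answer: 35/9 ≈ 3.8889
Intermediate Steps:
a = 1/36 (a = 1/(4 + 32) = 1/36 ≈ 0.027778)
h(b) = -b (h(b) = 0*b - b = 0 - b = -b)
(-20*a)*h(4 - 3*(-1)) = (-20*1/36)*(-(4 - 3*(-1))) = -(-5)*(4 + 3)/9 = -(-5)*7/9 = -5/9*(-7) = 35/9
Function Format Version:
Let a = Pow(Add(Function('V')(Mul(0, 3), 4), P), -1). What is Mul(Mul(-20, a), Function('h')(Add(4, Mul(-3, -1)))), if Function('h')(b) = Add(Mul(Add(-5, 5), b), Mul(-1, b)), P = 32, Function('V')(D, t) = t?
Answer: Rational(35, 9) ≈ 3.8889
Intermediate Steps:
a = Rational(1, 36) (a = Pow(Add(4, 32), -1) = Pow(36, -1) = Rational(1, 36) ≈ 0.027778)
Function('h')(b) = Mul(-1, b) (Function('h')(b) = Add(Mul(0, b), Mul(-1, b)) = Add(0, Mul(-1, b)) = Mul(-1, b))
Mul(Mul(-20, a), Function('h')(Add(4, Mul(-3, -1)))) = Mul(Mul(-20, Rational(1, 36)), Mul(-1, Add(4, Mul(-3, -1)))) = Mul(Rational(-5, 9), Mul(-1, Add(4, 3))) = Mul(Rational(-5, 9), Mul(-1, 7)) = Mul(Rational(-5, 9), -7) = Rational(35, 9)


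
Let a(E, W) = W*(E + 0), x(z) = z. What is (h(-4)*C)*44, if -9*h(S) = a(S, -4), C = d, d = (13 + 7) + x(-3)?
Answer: -11968/9 ≈ -1329.8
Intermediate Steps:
d = 17 (d = (13 + 7) - 3 = 20 - 3 = 17)
C = 17
a(E, W) = E*W (a(E, W) = W*E = E*W)
h(S) = 4*S/9 (h(S) = -S*(-4)/9 = -(-4)*S/9 = 4*S/9)
(h(-4)*C)*44 = (((4/9)*(-4))*17)*44 = -16/9*17*44 = -272/9*44 = -11968/9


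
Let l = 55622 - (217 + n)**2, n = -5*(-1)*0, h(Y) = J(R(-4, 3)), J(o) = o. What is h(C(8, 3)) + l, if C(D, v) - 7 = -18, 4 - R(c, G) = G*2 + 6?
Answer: 8525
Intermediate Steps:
R(c, G) = -2 - 2*G (R(c, G) = 4 - (G*2 + 6) = 4 - (2*G + 6) = 4 - (6 + 2*G) = 4 + (-6 - 2*G) = -2 - 2*G)
C(D, v) = -11 (C(D, v) = 7 - 18 = -11)
h(Y) = -8 (h(Y) = -2 - 2*3 = -2 - 6 = -8)
n = 0 (n = 5*0 = 0)
l = 8533 (l = 55622 - (217 + 0)**2 = 55622 - 1*217**2 = 55622 - 1*47089 = 55622 - 47089 = 8533)
h(C(8, 3)) + l = -8 + 8533 = 8525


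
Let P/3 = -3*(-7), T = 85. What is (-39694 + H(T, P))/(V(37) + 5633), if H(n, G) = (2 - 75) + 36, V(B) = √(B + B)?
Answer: -223804723/31730615 + 39731*√74/31730615 ≈ -7.0425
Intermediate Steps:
V(B) = √2*√B (V(B) = √(2*B) = √2*√B)
P = 63 (P = 3*(-3*(-7)) = 3*21 = 63)
H(n, G) = -37 (H(n, G) = -73 + 36 = -37)
(-39694 + H(T, P))/(V(37) + 5633) = (-39694 - 37)/(√2*√37 + 5633) = -39731/(√74 + 5633) = -39731/(5633 + √74)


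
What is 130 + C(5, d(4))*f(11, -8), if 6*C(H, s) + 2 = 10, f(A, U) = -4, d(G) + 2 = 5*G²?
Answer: 374/3 ≈ 124.67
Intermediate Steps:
d(G) = -2 + 5*G²
C(H, s) = 4/3 (C(H, s) = -⅓ + (⅙)*10 = -⅓ + 5/3 = 4/3)
130 + C(5, d(4))*f(11, -8) = 130 + (4/3)*(-4) = 130 - 16/3 = 374/3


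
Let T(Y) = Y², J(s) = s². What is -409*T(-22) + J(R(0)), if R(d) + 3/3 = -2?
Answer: -197947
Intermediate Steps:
R(d) = -3 (R(d) = -1 - 2 = -3)
-409*T(-22) + J(R(0)) = -409*(-22)² + (-3)² = -409*484 + 9 = -197956 + 9 = -197947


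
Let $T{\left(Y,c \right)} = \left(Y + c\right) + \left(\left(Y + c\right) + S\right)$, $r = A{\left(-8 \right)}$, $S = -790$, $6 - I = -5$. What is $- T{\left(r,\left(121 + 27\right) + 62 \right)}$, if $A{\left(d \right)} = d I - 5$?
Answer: $556$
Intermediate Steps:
$I = 11$ ($I = 6 - -5 = 6 + 5 = 11$)
$A{\left(d \right)} = -5 + 11 d$ ($A{\left(d \right)} = d 11 - 5 = 11 d - 5 = -5 + 11 d$)
$r = -93$ ($r = -5 + 11 \left(-8\right) = -5 - 88 = -93$)
$T{\left(Y,c \right)} = -790 + 2 Y + 2 c$ ($T{\left(Y,c \right)} = \left(Y + c\right) - \left(790 - Y - c\right) = \left(Y + c\right) + \left(-790 + Y + c\right) = -790 + 2 Y + 2 c$)
$- T{\left(r,\left(121 + 27\right) + 62 \right)} = - (-790 + 2 \left(-93\right) + 2 \left(\left(121 + 27\right) + 62\right)) = - (-790 - 186 + 2 \left(148 + 62\right)) = - (-790 - 186 + 2 \cdot 210) = - (-790 - 186 + 420) = \left(-1\right) \left(-556\right) = 556$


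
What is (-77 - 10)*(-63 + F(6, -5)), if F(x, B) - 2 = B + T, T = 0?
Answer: 5742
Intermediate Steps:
F(x, B) = 2 + B (F(x, B) = 2 + (B + 0) = 2 + B)
(-77 - 10)*(-63 + F(6, -5)) = (-77 - 10)*(-63 + (2 - 5)) = -87*(-63 - 3) = -87*(-66) = 5742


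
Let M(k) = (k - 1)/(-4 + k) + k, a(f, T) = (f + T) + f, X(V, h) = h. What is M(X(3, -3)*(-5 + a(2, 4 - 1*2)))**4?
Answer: 83521/2401 ≈ 34.786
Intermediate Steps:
a(f, T) = T + 2*f (a(f, T) = (T + f) + f = T + 2*f)
M(k) = k + (-1 + k)/(-4 + k) (M(k) = (-1 + k)/(-4 + k) + k = k + (-1 + k)/(-4 + k))
M(X(3, -3)*(-5 + a(2, 4 - 1*2)))**4 = ((-1 + (-3*(-5 + ((4 - 1*2) + 2*2)))**2 - (-9)*(-5 + ((4 - 1*2) + 2*2)))/(-4 - 3*(-5 + ((4 - 1*2) + 2*2))))**4 = ((-1 + (-3*(-5 + ((4 - 2) + 4)))**2 - (-9)*(-5 + ((4 - 2) + 4)))/(-4 - 3*(-5 + ((4 - 2) + 4))))**4 = ((-1 + (-3*(-5 + (2 + 4)))**2 - (-9)*(-5 + (2 + 4)))/(-4 - 3*(-5 + (2 + 4))))**4 = ((-1 + (-3*(-5 + 6))**2 - (-9)*(-5 + 6))/(-4 - 3*(-5 + 6)))**4 = ((-1 + (-3*1)**2 - (-9))/(-4 - 3*1))**4 = ((-1 + (-3)**2 - 3*(-3))/(-4 - 3))**4 = ((-1 + 9 + 9)/(-7))**4 = (-1/7*17)**4 = (-17/7)**4 = 83521/2401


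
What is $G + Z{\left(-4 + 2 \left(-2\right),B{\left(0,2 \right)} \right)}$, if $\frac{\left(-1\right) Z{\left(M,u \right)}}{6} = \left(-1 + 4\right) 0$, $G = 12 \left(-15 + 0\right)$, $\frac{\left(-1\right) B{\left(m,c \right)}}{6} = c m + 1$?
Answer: $-180$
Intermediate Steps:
$B{\left(m,c \right)} = -6 - 6 c m$ ($B{\left(m,c \right)} = - 6 \left(c m + 1\right) = - 6 \left(1 + c m\right) = -6 - 6 c m$)
$G = -180$ ($G = 12 \left(-15\right) = -180$)
$Z{\left(M,u \right)} = 0$ ($Z{\left(M,u \right)} = - 6 \left(-1 + 4\right) 0 = - 6 \cdot 3 \cdot 0 = \left(-6\right) 0 = 0$)
$G + Z{\left(-4 + 2 \left(-2\right),B{\left(0,2 \right)} \right)} = -180 + 0 = -180$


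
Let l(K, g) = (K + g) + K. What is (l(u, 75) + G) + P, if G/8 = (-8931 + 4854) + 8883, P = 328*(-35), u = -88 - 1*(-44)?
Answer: 26955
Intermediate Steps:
u = -44 (u = -88 + 44 = -44)
l(K, g) = g + 2*K
P = -11480
G = 38448 (G = 8*((-8931 + 4854) + 8883) = 8*(-4077 + 8883) = 8*4806 = 38448)
(l(u, 75) + G) + P = ((75 + 2*(-44)) + 38448) - 11480 = ((75 - 88) + 38448) - 11480 = (-13 + 38448) - 11480 = 38435 - 11480 = 26955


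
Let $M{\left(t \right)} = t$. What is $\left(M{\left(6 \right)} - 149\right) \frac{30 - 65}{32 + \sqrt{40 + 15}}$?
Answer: $\frac{160160}{969} - \frac{5005 \sqrt{55}}{969} \approx 126.98$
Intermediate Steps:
$\left(M{\left(6 \right)} - 149\right) \frac{30 - 65}{32 + \sqrt{40 + 15}} = \left(6 - 149\right) \frac{30 - 65}{32 + \sqrt{40 + 15}} = - 143 \left(- \frac{35}{32 + \sqrt{55}}\right) = \frac{5005}{32 + \sqrt{55}}$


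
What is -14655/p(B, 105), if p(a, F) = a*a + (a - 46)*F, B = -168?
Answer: -4885/1918 ≈ -2.5469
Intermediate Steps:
p(a, F) = a² + F*(-46 + a) (p(a, F) = a² + (-46 + a)*F = a² + F*(-46 + a))
-14655/p(B, 105) = -14655/((-168)² - 46*105 + 105*(-168)) = -14655/(28224 - 4830 - 17640) = -14655/5754 = -14655*1/5754 = -4885/1918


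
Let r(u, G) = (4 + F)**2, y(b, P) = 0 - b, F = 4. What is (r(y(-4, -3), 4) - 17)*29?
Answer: 1363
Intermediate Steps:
y(b, P) = -b
r(u, G) = 64 (r(u, G) = (4 + 4)**2 = 8**2 = 64)
(r(y(-4, -3), 4) - 17)*29 = (64 - 17)*29 = 47*29 = 1363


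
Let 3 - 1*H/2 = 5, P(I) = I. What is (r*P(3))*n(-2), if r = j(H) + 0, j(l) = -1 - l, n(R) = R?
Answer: -18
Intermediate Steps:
H = -4 (H = 6 - 2*5 = 6 - 10 = -4)
r = 3 (r = (-1 - 1*(-4)) + 0 = (-1 + 4) + 0 = 3 + 0 = 3)
(r*P(3))*n(-2) = (3*3)*(-2) = 9*(-2) = -18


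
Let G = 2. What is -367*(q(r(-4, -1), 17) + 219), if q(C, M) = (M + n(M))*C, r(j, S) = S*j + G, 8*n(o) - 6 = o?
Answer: -496551/4 ≈ -1.2414e+5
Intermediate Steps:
n(o) = ¾ + o/8
r(j, S) = 2 + S*j (r(j, S) = S*j + 2 = 2 + S*j)
q(C, M) = C*(¾ + 9*M/8) (q(C, M) = (M + (¾ + M/8))*C = (¾ + 9*M/8)*C = C*(¾ + 9*M/8))
-367*(q(r(-4, -1), 17) + 219) = -367*(3*(2 - 1*(-4))*(2 + 3*17)/8 + 219) = -367*(3*(2 + 4)*(2 + 51)/8 + 219) = -367*((3/8)*6*53 + 219) = -367*(477/4 + 219) = -367*1353/4 = -496551/4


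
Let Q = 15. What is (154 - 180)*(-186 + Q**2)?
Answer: -1014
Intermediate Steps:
(154 - 180)*(-186 + Q**2) = (154 - 180)*(-186 + 15**2) = -26*(-186 + 225) = -26*39 = -1014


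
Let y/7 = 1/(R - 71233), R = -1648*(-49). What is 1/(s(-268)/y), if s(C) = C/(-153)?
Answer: 357/850364 ≈ 0.00041982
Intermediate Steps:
R = 80752
s(C) = -C/153 (s(C) = C*(-1/153) = -C/153)
y = 7/9519 (y = 7/(80752 - 71233) = 7/9519 ≈ 0.00073537)
1/(s(-268)/y) = 1/((-1/153*(-268))/(7/9519)) = 1/((268/153)*(9519/7)) = 1/(850364/357) = 357/850364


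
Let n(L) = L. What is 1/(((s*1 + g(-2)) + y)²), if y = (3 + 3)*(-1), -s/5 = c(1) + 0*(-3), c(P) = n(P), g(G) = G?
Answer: 1/169 ≈ 0.0059172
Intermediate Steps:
c(P) = P
s = -5 (s = -5*(1 + 0*(-3)) = -5*(1 + 0) = -5*1 = -5)
y = -6 (y = 6*(-1) = -6)
1/(((s*1 + g(-2)) + y)²) = 1/(((-5*1 - 2) - 6)²) = 1/(((-5 - 2) - 6)²) = 1/((-7 - 6)²) = 1/((-13)²) = 1/169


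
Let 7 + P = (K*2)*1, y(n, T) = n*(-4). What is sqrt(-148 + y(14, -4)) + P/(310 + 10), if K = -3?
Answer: -13/320 + 2*I*sqrt(51) ≈ -0.040625 + 14.283*I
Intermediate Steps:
y(n, T) = -4*n
P = -13 (P = -7 - 3*2*1 = -7 - 6*1 = -7 - 6 = -13)
sqrt(-148 + y(14, -4)) + P/(310 + 10) = sqrt(-148 - 4*14) - 13/(310 + 10) = sqrt(-148 - 56) - 13/320 = sqrt(-204) - 13*1/320 = 2*I*sqrt(51) - 13/320 = -13/320 + 2*I*sqrt(51)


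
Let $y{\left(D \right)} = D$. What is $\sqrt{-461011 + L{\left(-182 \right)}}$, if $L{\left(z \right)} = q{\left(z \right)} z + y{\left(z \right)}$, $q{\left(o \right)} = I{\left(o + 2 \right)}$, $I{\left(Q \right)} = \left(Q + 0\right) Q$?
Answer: $i \sqrt{6357993} \approx 2521.5 i$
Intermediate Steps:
$I{\left(Q \right)} = Q^{2}$ ($I{\left(Q \right)} = Q Q = Q^{2}$)
$q{\left(o \right)} = \left(2 + o\right)^{2}$ ($q{\left(o \right)} = \left(o + 2\right)^{2} = \left(2 + o\right)^{2}$)
$L{\left(z \right)} = z + z \left(2 + z\right)^{2}$ ($L{\left(z \right)} = \left(2 + z\right)^{2} z + z = z \left(2 + z\right)^{2} + z = z + z \left(2 + z\right)^{2}$)
$\sqrt{-461011 + L{\left(-182 \right)}} = \sqrt{-461011 - 182 \left(1 + \left(2 - 182\right)^{2}\right)} = \sqrt{-461011 - 182 \left(1 + \left(-180\right)^{2}\right)} = \sqrt{-461011 - 182 \left(1 + 32400\right)} = \sqrt{-461011 - 5896982} = \sqrt{-6357993} = i \sqrt{6357993}$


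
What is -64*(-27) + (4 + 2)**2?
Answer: 1764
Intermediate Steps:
-64*(-27) + (4 + 2)**2 = 1728 + 6**2 = 1728 + 36 = 1764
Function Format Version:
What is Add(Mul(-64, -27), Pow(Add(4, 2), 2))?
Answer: 1764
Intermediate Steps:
Add(Mul(-64, -27), Pow(Add(4, 2), 2)) = Add(1728, Pow(6, 2)) = Add(1728, 36) = 1764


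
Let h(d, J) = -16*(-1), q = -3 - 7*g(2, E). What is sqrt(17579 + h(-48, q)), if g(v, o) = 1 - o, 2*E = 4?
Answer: 3*sqrt(1955) ≈ 132.65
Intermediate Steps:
E = 2 (E = (1/2)*4 = 2)
q = 4 (q = -3 - 7*(1 - 1*2) = -3 - 7*(1 - 2) = -3 - 7*(-1) = -3 + 7 = 4)
h(d, J) = 16
sqrt(17579 + h(-48, q)) = sqrt(17579 + 16) = sqrt(17595) = 3*sqrt(1955)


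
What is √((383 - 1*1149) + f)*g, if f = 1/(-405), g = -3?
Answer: -I*√1551155/15 ≈ -83.03*I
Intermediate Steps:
f = -1/405 ≈ -0.0024691
√((383 - 1*1149) + f)*g = √((383 - 1*1149) - 1/405)*(-3) = √((383 - 1149) - 1/405)*(-3) = √(-766 - 1/405)*(-3) = √(-310231/405)*(-3) = (I*√1551155/45)*(-3) = -I*√1551155/15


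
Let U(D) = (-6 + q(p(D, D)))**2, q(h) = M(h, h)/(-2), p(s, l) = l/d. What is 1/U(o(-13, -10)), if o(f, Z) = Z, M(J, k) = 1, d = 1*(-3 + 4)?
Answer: 4/169 ≈ 0.023669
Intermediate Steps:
d = 1 (d = 1*1 = 1)
p(s, l) = l (p(s, l) = l/1 = l*1 = l)
q(h) = -1/2 (q(h) = 1/(-2) = 1*(-1/2) = -1/2)
U(D) = 169/4 (U(D) = (-6 - 1/2)**2 = (-13/2)**2 = 169/4)
1/U(o(-13, -10)) = 1/(169/4) = 4/169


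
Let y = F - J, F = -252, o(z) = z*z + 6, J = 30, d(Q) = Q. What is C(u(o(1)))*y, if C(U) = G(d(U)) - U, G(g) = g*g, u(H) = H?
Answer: -11844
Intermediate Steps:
o(z) = 6 + z**2 (o(z) = z**2 + 6 = 6 + z**2)
G(g) = g**2
C(U) = U**2 - U
y = -282 (y = -252 - 1*30 = -252 - 30 = -282)
C(u(o(1)))*y = ((6 + 1**2)*(-1 + (6 + 1**2)))*(-282) = ((6 + 1)*(-1 + (6 + 1)))*(-282) = (7*(-1 + 7))*(-282) = (7*6)*(-282) = 42*(-282) = -11844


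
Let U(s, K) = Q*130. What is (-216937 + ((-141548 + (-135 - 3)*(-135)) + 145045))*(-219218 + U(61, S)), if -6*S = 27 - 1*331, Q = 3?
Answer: 42629882680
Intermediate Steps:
S = 152/3 (S = -(27 - 1*331)/6 = -(27 - 331)/6 = -⅙*(-304) = 152/3 ≈ 50.667)
U(s, K) = 390 (U(s, K) = 3*130 = 390)
(-216937 + ((-141548 + (-135 - 3)*(-135)) + 145045))*(-219218 + U(61, S)) = (-216937 + ((-141548 + (-135 - 3)*(-135)) + 145045))*(-219218 + 390) = (-216937 + ((-141548 - 138*(-135)) + 145045))*(-218828) = (-216937 + ((-141548 + 18630) + 145045))*(-218828) = (-216937 + (-122918 + 145045))*(-218828) = (-216937 + 22127)*(-218828) = -194810*(-218828) = 42629882680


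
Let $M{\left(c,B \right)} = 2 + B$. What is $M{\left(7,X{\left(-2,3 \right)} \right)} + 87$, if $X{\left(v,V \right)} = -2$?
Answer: $87$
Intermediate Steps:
$M{\left(7,X{\left(-2,3 \right)} \right)} + 87 = \left(2 - 2\right) + 87 = 0 + 87 = 87$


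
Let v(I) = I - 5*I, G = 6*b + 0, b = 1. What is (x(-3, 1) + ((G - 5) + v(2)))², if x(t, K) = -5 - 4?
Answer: 256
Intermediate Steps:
G = 6 (G = 6*1 + 0 = 6 + 0 = 6)
x(t, K) = -9
v(I) = -4*I
(x(-3, 1) + ((G - 5) + v(2)))² = (-9 + ((6 - 5) - 4*2))² = (-9 + (1 - 8))² = (-9 - 7)² = (-16)² = 256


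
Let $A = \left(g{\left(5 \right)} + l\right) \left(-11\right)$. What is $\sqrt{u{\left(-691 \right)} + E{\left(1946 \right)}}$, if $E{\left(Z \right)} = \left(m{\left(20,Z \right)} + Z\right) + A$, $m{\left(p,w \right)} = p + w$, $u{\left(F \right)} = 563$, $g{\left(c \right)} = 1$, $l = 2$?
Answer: $\sqrt{4442} \approx 66.648$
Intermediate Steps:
$A = -33$ ($A = \left(1 + 2\right) \left(-11\right) = 3 \left(-11\right) = -33$)
$E{\left(Z \right)} = -13 + 2 Z$ ($E{\left(Z \right)} = \left(\left(20 + Z\right) + Z\right) - 33 = \left(20 + 2 Z\right) - 33 = -13 + 2 Z$)
$\sqrt{u{\left(-691 \right)} + E{\left(1946 \right)}} = \sqrt{563 + \left(-13 + 2 \cdot 1946\right)} = \sqrt{563 + \left(-13 + 3892\right)} = \sqrt{563 + 3879} = \sqrt{4442}$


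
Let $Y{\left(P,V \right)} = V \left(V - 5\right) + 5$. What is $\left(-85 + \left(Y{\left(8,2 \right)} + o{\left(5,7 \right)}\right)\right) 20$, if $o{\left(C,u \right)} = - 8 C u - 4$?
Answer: $-7400$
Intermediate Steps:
$o{\left(C,u \right)} = -4 - 8 C u$ ($o{\left(C,u \right)} = - 8 C u - 4 = -4 - 8 C u$)
$Y{\left(P,V \right)} = 5 + V \left(-5 + V\right)$ ($Y{\left(P,V \right)} = V \left(-5 + V\right) + 5 = 5 + V \left(-5 + V\right)$)
$\left(-85 + \left(Y{\left(8,2 \right)} + o{\left(5,7 \right)}\right)\right) 20 = \left(-85 + \left(\left(5 + 2^{2} - 10\right) - \left(4 + 40 \cdot 7\right)\right)\right) 20 = \left(-85 + \left(\left(5 + 4 - 10\right) - 284\right)\right) 20 = \left(-85 - 285\right) 20 = \left(-370\right) 20 = -7400$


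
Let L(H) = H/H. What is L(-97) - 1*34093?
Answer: -34092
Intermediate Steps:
L(H) = 1
L(-97) - 1*34093 = 1 - 1*34093 = 1 - 34093 = -34092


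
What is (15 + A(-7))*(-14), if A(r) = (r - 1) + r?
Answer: 0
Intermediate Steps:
A(r) = -1 + 2*r (A(r) = (-1 + r) + r = -1 + 2*r)
(15 + A(-7))*(-14) = (15 + (-1 + 2*(-7)))*(-14) = (15 + (-1 - 14))*(-14) = (15 - 15)*(-14) = 0*(-14) = 0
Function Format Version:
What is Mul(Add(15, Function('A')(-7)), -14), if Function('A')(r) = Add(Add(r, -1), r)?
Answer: 0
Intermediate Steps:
Function('A')(r) = Add(-1, Mul(2, r)) (Function('A')(r) = Add(Add(-1, r), r) = Add(-1, Mul(2, r)))
Mul(Add(15, Function('A')(-7)), -14) = Mul(Add(15, Add(-1, Mul(2, -7))), -14) = Mul(Add(15, Add(-1, -14)), -14) = Mul(Add(15, -15), -14) = Mul(0, -14) = 0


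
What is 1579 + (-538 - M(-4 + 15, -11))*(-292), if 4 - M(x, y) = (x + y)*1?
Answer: 159843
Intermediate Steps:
M(x, y) = 4 - x - y (M(x, y) = 4 - (x + y) = 4 + (-x - y) = 4 - x - y)
1579 + (-538 - M(-4 + 15, -11))*(-292) = 1579 + (-538 - (4 - (-4 + 15) - 1*(-11)))*(-292) = 1579 + (-538 - (4 - 1*11 + 11))*(-292) = 1579 + (-538 - (4 - 11 + 11))*(-292) = 1579 + (-538 - 1*4)*(-292) = 1579 + (-538 - 4)*(-292) = 1579 - 542*(-292) = 1579 + 158264 = 159843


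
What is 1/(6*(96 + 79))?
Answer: 1/1050 ≈ 0.00095238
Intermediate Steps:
1/(6*(96 + 79)) = 1/(6*175) = 1/1050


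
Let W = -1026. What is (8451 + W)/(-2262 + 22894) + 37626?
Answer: 776307057/20632 ≈ 37626.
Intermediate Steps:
(8451 + W)/(-2262 + 22894) + 37626 = (8451 - 1026)/(-2262 + 22894) + 37626 = 7425/20632 + 37626 = 776307057/20632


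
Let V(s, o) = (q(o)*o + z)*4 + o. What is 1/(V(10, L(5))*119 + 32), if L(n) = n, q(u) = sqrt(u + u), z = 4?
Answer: -2531/50238039 + 2380*sqrt(10)/50238039 ≈ 9.9431e-5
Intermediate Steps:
q(u) = sqrt(2)*sqrt(u) (q(u) = sqrt(2*u) = sqrt(2)*sqrt(u))
V(s, o) = 16 + o + 4*sqrt(2)*o**(3/2) (V(s, o) = ((sqrt(2)*sqrt(o))*o + 4)*4 + o = (sqrt(2)*o**(3/2) + 4)*4 + o = (4 + sqrt(2)*o**(3/2))*4 + o = (16 + 4*sqrt(2)*o**(3/2)) + o = 16 + o + 4*sqrt(2)*o**(3/2))
1/(V(10, L(5))*119 + 32) = 1/((16 + 5 + 4*sqrt(2)*5**(3/2))*119 + 32) = 1/((16 + 5 + 4*sqrt(2)*(5*sqrt(5)))*119 + 32) = 1/((16 + 5 + 20*sqrt(10))*119 + 32) = 1/((21 + 20*sqrt(10))*119 + 32) = 1/((2499 + 2380*sqrt(10)) + 32) = 1/(2531 + 2380*sqrt(10))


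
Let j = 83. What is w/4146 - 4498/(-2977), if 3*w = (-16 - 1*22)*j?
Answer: 1790641/1424151 ≈ 1.2573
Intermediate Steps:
w = -3154/3 (w = ((-16 - 1*22)*83)/3 = ((-16 - 22)*83)/3 = (-38*83)/3 = (1/3)*(-3154) = -3154/3 ≈ -1051.3)
w/4146 - 4498/(-2977) = -3154/3/4146 - 4498/(-2977) = -3154/3*1/4146 - 4498*(-1/2977) = -1577/6219 + 346/229 = 1790641/1424151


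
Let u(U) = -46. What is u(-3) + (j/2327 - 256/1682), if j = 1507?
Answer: -89052791/1957007 ≈ -45.505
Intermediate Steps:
u(-3) + (j/2327 - 256/1682) = -46 + (1507/2327 - 256/1682) = -46 + (1507*(1/2327) - 256*1/1682) = -46 + (1507/2327 - 128/841) = -46 + 969531/1957007 = -89052791/1957007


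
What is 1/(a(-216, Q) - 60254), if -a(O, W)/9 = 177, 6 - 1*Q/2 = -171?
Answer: -1/61847 ≈ -1.6169e-5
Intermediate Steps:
Q = 354 (Q = 12 - 2*(-171) = 12 + 342 = 354)
a(O, W) = -1593 (a(O, W) = -9*177 = -1593)
1/(a(-216, Q) - 60254) = 1/(-1593 - 60254) = 1/(-61847) = -1/61847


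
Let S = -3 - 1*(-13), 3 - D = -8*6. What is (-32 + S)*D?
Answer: -1122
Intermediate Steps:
D = 51 (D = 3 - (-8)*6 = 3 - 1*(-48) = 3 + 48 = 51)
S = 10 (S = -3 + 13 = 10)
(-32 + S)*D = (-32 + 10)*51 = -22*51 = -1122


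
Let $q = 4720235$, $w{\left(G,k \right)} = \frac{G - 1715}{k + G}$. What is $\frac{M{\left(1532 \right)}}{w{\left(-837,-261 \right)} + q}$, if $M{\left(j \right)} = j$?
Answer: $\frac{841068}{2591410291} \approx 0.00032456$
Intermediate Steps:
$w{\left(G,k \right)} = \frac{-1715 + G}{G + k}$
$\frac{M{\left(1532 \right)}}{w{\left(-837,-261 \right)} + q} = \frac{1532}{\frac{-1715 - 837}{-837 - 261} + 4720235} = \frac{1532}{\frac{1}{-1098} \left(-2552\right) + 4720235} = \frac{1532}{\left(- \frac{1}{1098}\right) \left(-2552\right) + 4720235} = \frac{1532}{\frac{1276}{549} + 4720235} = \frac{1532}{\frac{2591410291}{549}} = 1532 \cdot \frac{549}{2591410291} = \frac{841068}{2591410291}$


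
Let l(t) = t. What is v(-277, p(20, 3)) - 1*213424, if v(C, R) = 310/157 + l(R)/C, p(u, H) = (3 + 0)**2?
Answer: -9281511879/43489 ≈ -2.1342e+5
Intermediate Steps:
p(u, H) = 9 (p(u, H) = 3**2 = 9)
v(C, R) = 310/157 + R/C
v(-277, p(20, 3)) - 1*213424 = (310/157 + 9/(-277)) - 1*213424 = (310/157 + 9*(-1/277)) - 213424 = (310/157 - 9/277) - 213424 = 84457/43489 - 213424 = -9281511879/43489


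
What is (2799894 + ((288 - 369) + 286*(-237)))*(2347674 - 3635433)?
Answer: -3518197508529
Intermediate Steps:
(2799894 + ((288 - 369) + 286*(-237)))*(2347674 - 3635433) = (2799894 + (-81 - 67782))*(-1287759) = (2799894 - 67863)*(-1287759) = 2732031*(-1287759) = -3518197508529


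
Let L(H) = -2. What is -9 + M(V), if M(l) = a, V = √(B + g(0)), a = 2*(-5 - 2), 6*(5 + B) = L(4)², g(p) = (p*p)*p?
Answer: -23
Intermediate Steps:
g(p) = p³ (g(p) = p²*p = p³)
B = -13/3 (B = -5 + (⅙)*(-2)² = -5 + (⅙)*4 = -5 + ⅔ = -13/3 ≈ -4.3333)
a = -14 (a = 2*(-7) = -14)
V = I*√39/3 (V = √(-13/3 + 0³) = √(-13/3 + 0) = √(-13/3) = I*√39/3 ≈ 2.0817*I)
M(l) = -14
-9 + M(V) = -9 - 14 = -23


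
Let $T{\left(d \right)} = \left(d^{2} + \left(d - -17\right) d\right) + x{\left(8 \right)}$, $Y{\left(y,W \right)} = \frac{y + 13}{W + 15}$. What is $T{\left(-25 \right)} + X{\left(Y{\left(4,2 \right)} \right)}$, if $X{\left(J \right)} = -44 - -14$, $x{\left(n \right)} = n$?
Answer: $803$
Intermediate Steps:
$Y{\left(y,W \right)} = \frac{13 + y}{15 + W}$
$X{\left(J \right)} = -30$ ($X{\left(J \right)} = -44 + 14 = -30$)
$T{\left(d \right)} = 8 + d^{2} + d \left(17 + d\right)$ ($T{\left(d \right)} = \left(d^{2} + \left(d - -17\right) d\right) + 8 = \left(d^{2} + \left(d + 17\right) d\right) + 8 = \left(d^{2} + \left(17 + d\right) d\right) + 8 = \left(d^{2} + d \left(17 + d\right)\right) + 8 = 8 + d^{2} + d \left(17 + d\right)$)
$T{\left(-25 \right)} + X{\left(Y{\left(4,2 \right)} \right)} = \left(8 + 2 \left(-25\right)^{2} + 17 \left(-25\right)\right) - 30 = \left(8 + 2 \cdot 625 - 425\right) - 30 = \left(8 + 1250 - 425\right) - 30 = 833 - 30 = 803$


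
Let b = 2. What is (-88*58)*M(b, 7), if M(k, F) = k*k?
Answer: -20416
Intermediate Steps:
M(k, F) = k²
(-88*58)*M(b, 7) = -88*58*2² = -5104*4 = -20416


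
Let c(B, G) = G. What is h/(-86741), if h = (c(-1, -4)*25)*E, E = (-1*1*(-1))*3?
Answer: 300/86741 ≈ 0.0034586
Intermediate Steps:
E = 3 (E = -1*(-1)*3 = 1*3 = 3)
h = -300 (h = -4*25*3 = -100*3 = -300)
h/(-86741) = -300/(-86741) = -300*(-1/86741) = 300/86741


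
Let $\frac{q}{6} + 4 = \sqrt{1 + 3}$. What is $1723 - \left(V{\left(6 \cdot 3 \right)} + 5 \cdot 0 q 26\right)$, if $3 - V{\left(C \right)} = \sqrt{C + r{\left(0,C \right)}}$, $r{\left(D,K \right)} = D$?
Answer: $1720 + 3 \sqrt{2} \approx 1724.2$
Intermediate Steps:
$q = -12$ ($q = -24 + 6 \sqrt{1 + 3} = -24 + 6 \sqrt{4} = -24 + 6 \cdot 2 = -24 + 12 = -12$)
$V{\left(C \right)} = 3 - \sqrt{C}$ ($V{\left(C \right)} = 3 - \sqrt{C + 0} = 3 - \sqrt{C}$)
$1723 - \left(V{\left(6 \cdot 3 \right)} + 5 \cdot 0 q 26\right) = 1723 - \left(\left(3 - \sqrt{6 \cdot 3}\right) + 5 \cdot 0 \left(-12\right) 26\right) = 1723 - \left(\left(3 - \sqrt{18}\right) + 0 \left(-12\right) 26\right) = 1723 - \left(\left(3 - 3 \sqrt{2}\right) + 0 \cdot 26\right) = 1723 - \left(\left(3 - 3 \sqrt{2}\right) + 0\right) = 1723 - \left(3 - 3 \sqrt{2}\right) = 1720 + 3 \sqrt{2}$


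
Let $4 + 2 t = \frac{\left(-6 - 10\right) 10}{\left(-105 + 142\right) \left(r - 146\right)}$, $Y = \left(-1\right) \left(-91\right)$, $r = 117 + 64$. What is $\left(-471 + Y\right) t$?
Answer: $\frac{202920}{259} \approx 783.47$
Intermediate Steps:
$r = 181$
$Y = 91$
$t = - \frac{534}{259}$ ($t = -2 + \frac{\left(-6 - 10\right) 10 \frac{1}{\left(-105 + 142\right) \left(181 - 146\right)}}{2} = -2 + \frac{\left(-16\right) 10 \frac{1}{37 \cdot 35}}{2} = -2 + \frac{\left(-160\right) \frac{1}{1295}}{2} = -2 + \frac{1}{2} \left(- \frac{32}{259}\right) = -2 - \frac{16}{259} = - \frac{534}{259} \approx -2.0618$)
$\left(-471 + Y\right) t = \left(-471 + 91\right) \left(- \frac{534}{259}\right) = \left(-380\right) \left(- \frac{534}{259}\right) = \frac{202920}{259}$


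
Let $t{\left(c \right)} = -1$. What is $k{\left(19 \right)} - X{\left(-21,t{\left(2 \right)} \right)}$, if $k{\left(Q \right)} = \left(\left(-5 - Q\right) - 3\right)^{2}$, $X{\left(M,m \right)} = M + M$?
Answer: $771$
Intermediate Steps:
$X{\left(M,m \right)} = 2 M$
$k{\left(Q \right)} = \left(-8 - Q\right)^{2}$
$k{\left(19 \right)} - X{\left(-21,t{\left(2 \right)} \right)} = \left(8 + 19\right)^{2} - 2 \left(-21\right) = 27^{2} - -42 = 729 + 42 = 771$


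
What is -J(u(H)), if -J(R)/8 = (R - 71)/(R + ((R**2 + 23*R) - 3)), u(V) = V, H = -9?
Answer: 320/69 ≈ 4.6377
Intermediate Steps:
J(R) = -8*(-71 + R)/(-3 + R**2 + 24*R) (J(R) = -8*(R - 71)/(R + ((R**2 + 23*R) - 3)) = -8*(-71 + R)/(R + (-3 + R**2 + 23*R)) = -8*(-71 + R)/(-3 + R**2 + 24*R))
-J(u(H)) = -8*(71 - 1*(-9))/(-3 + (-9)**2 + 24*(-9)) = -8*(71 + 9)/(-3 + 81 - 216) = -8*80/(-138) = -8*(-1)*80/138 = -1*(-320/69) = 320/69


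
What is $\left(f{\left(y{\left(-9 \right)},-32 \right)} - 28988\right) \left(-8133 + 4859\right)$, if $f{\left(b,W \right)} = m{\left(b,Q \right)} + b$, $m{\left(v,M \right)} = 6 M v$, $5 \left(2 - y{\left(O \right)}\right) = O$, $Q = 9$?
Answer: $94222446$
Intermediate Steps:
$y{\left(O \right)} = 2 - \frac{O}{5}$
$m{\left(v,M \right)} = 6 M v$
$f{\left(b,W \right)} = 55 b$ ($f{\left(b,W \right)} = 6 \cdot 9 b + b = 54 b + b = 55 b$)
$\left(f{\left(y{\left(-9 \right)},-32 \right)} - 28988\right) \left(-8133 + 4859\right) = \left(55 \left(2 - - \frac{9}{5}\right) - 28988\right) \left(-8133 + 4859\right) = \left(55 \left(2 + \frac{9}{5}\right) - 28988\right) \left(-3274\right) = \left(55 \cdot \frac{19}{5} - 28988\right) \left(-3274\right) = \left(209 - 28988\right) \left(-3274\right) = \left(-28779\right) \left(-3274\right) = 94222446$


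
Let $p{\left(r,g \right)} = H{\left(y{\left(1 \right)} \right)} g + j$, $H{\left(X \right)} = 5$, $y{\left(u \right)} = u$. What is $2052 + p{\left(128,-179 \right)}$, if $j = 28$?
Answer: $1185$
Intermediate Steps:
$p{\left(r,g \right)} = 28 + 5 g$ ($p{\left(r,g \right)} = 5 g + 28 = 28 + 5 g$)
$2052 + p{\left(128,-179 \right)} = 2052 + \left(28 + 5 \left(-179\right)\right) = 2052 + \left(28 - 895\right) = 2052 - 867 = 1185$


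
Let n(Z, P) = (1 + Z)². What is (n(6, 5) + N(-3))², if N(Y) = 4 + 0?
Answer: 2809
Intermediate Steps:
N(Y) = 4
(n(6, 5) + N(-3))² = ((1 + 6)² + 4)² = (7² + 4)² = (49 + 4)² = 53² = 2809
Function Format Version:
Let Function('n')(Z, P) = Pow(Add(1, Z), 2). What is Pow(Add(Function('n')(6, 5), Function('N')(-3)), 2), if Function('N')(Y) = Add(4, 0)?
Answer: 2809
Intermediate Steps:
Function('N')(Y) = 4
Pow(Add(Function('n')(6, 5), Function('N')(-3)), 2) = Pow(Add(Pow(Add(1, 6), 2), 4), 2) = Pow(Add(Pow(7, 2), 4), 2) = Pow(Add(49, 4), 2) = Pow(53, 2) = 2809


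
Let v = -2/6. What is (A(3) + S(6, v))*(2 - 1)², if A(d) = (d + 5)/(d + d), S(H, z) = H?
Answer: 22/3 ≈ 7.3333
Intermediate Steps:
v = -⅓ (v = -2*⅙ = -⅓ ≈ -0.33333)
A(d) = (5 + d)/(2*d) (A(d) = (5 + d)/((2*d)) = (5 + d)*(1/(2*d)) = (5 + d)/(2*d))
(A(3) + S(6, v))*(2 - 1)² = ((½)*(5 + 3)/3 + 6)*(2 - 1)² = ((½)*(⅓)*8 + 6)*1² = (4/3 + 6)*1 = (22/3)*1 = 22/3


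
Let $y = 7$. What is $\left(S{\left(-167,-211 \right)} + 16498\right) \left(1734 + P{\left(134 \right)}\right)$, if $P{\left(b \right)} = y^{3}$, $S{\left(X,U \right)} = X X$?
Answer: $92191799$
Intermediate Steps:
$S{\left(X,U \right)} = X^{2}$
$P{\left(b \right)} = 343$ ($P{\left(b \right)} = 7^{3} = 343$)
$\left(S{\left(-167,-211 \right)} + 16498\right) \left(1734 + P{\left(134 \right)}\right) = \left(\left(-167\right)^{2} + 16498\right) \left(1734 + 343\right) = \left(27889 + 16498\right) 2077 = 44387 \cdot 2077 = 92191799$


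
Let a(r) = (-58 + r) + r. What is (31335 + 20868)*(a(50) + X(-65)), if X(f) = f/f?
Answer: 2244729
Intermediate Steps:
X(f) = 1
a(r) = -58 + 2*r
(31335 + 20868)*(a(50) + X(-65)) = (31335 + 20868)*((-58 + 2*50) + 1) = 52203*((-58 + 100) + 1) = 52203*(42 + 1) = 52203*43 = 2244729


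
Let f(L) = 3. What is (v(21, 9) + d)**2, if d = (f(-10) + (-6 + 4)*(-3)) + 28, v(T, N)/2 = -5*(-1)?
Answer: 2209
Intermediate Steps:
v(T, N) = 10 (v(T, N) = 2*(-5*(-1)) = 2*5 = 10)
d = 37 (d = (3 + (-6 + 4)*(-3)) + 28 = (3 - 2*(-3)) + 28 = (3 + 6) + 28 = 9 + 28 = 37)
(v(21, 9) + d)**2 = (10 + 37)**2 = 47**2 = 2209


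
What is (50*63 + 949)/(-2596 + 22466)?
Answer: 4099/19870 ≈ 0.20629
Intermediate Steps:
(50*63 + 949)/(-2596 + 22466) = (3150 + 949)/19870 = 4099*(1/19870) = 4099/19870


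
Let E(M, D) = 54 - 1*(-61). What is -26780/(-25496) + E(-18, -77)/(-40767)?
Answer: 272202055/259848858 ≈ 1.0475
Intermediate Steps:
E(M, D) = 115 (E(M, D) = 54 + 61 = 115)
-26780/(-25496) + E(-18, -77)/(-40767) = -26780/(-25496) + 115/(-40767) = -26780*(-1/25496) + 115*(-1/40767) = 6695/6374 - 115/40767 = 272202055/259848858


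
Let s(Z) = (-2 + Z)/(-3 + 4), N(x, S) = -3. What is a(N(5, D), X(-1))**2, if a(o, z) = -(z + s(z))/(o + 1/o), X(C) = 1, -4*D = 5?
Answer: 0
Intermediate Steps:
D = -5/4 (D = -1/4*5 = -5/4 ≈ -1.2500)
s(Z) = -2 + Z (s(Z) = (-2 + Z)/1 = (-2 + Z)*1 = -2 + Z)
a(o, z) = -(-2 + 2*z)/(o + 1/o) (a(o, z) = -(z + (-2 + z))/(o + 1/o) = -(-2 + 2*z)/(o + 1/o))
a(N(5, D), X(-1))**2 = (2*(-3)*(1 - 1*1)/(1 + (-3)**2))**2 = (2*(-3)*(1 - 1)/(1 + 9))**2 = (2*(-3)*0/10)**2 = (2*(-3)*(1/10)*0)**2 = 0**2 = 0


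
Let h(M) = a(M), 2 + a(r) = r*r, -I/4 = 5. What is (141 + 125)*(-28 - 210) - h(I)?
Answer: -63706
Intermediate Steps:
I = -20 (I = -4*5 = -20)
a(r) = -2 + r² (a(r) = -2 + r*r = -2 + r²)
h(M) = -2 + M²
(141 + 125)*(-28 - 210) - h(I) = (141 + 125)*(-28 - 210) - (-2 + (-20)²) = 266*(-238) - (-2 + 400) = -63308 - 1*398 = -63308 - 398 = -63706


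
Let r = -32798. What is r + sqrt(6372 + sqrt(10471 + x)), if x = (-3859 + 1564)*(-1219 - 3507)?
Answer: -32798 + sqrt(6372 + sqrt(10856641)) ≈ -32700.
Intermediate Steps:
x = 10846170 (x = -2295*(-4726) = 10846170)
r + sqrt(6372 + sqrt(10471 + x)) = -32798 + sqrt(6372 + sqrt(10471 + 10846170)) = -32798 + sqrt(6372 + sqrt(10856641))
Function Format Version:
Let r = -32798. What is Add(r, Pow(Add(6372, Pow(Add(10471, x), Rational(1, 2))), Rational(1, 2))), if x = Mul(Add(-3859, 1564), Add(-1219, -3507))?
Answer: Add(-32798, Pow(Add(6372, Pow(10856641, Rational(1, 2))), Rational(1, 2))) ≈ -32700.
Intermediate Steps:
x = 10846170 (x = Mul(-2295, -4726) = 10846170)
Add(r, Pow(Add(6372, Pow(Add(10471, x), Rational(1, 2))), Rational(1, 2))) = Add(-32798, Pow(Add(6372, Pow(Add(10471, 10846170), Rational(1, 2))), Rational(1, 2))) = Add(-32798, Pow(Add(6372, Pow(10856641, Rational(1, 2))), Rational(1, 2)))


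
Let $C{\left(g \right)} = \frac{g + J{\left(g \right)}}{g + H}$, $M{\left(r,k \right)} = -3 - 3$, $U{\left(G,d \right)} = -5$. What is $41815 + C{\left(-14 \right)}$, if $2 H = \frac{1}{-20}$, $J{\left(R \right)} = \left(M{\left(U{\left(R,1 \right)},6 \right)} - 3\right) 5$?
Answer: $\frac{23460575}{561} \approx 41819.0$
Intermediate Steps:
$M{\left(r,k \right)} = -6$ ($M{\left(r,k \right)} = -3 - 3 = -6$)
$J{\left(R \right)} = -45$ ($J{\left(R \right)} = \left(-6 - 3\right) 5 = \left(-9\right) 5 = -45$)
$H = - \frac{1}{40}$ ($H = \frac{1}{2 \left(-20\right)} = \frac{1}{2} \left(- \frac{1}{20}\right) = - \frac{1}{40} \approx -0.025$)
$C{\left(g \right)} = \frac{-45 + g}{- \frac{1}{40} + g}$ ($C{\left(g \right)} = \frac{g - 45}{g - \frac{1}{40}} = \frac{-45 + g}{- \frac{1}{40} + g}$)
$41815 + C{\left(-14 \right)} = 41815 + \frac{40 \left(-45 - 14\right)}{-1 + 40 \left(-14\right)} = 41815 + 40 \frac{1}{-1 - 560} \left(-59\right) = 41815 + 40 \frac{1}{-561} \left(-59\right) = 41815 + 40 \left(- \frac{1}{561}\right) \left(-59\right) = 41815 + \frac{2360}{561} = \frac{23460575}{561}$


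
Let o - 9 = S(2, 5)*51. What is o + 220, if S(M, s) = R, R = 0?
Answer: 229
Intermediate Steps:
S(M, s) = 0
o = 9 (o = 9 + 0*51 = 9 + 0 = 9)
o + 220 = 9 + 220 = 229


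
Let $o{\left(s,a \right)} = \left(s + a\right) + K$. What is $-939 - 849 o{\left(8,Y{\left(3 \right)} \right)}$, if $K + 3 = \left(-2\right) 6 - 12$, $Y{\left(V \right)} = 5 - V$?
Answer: $13494$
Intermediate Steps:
$K = -27$ ($K = -3 - 24 = -27$)
$o{\left(s,a \right)} = -27 + a + s$ ($o{\left(s,a \right)} = \left(s + a\right) - 27 = \left(a + s\right) - 27 = -27 + a + s$)
$-939 - 849 o{\left(8,Y{\left(3 \right)} \right)} = -939 - 849 \left(-27 + \left(5 - 3\right) + 8\right) = -939 - 849 \left(-27 + 2 + 8\right) = -939 - -14433 = -939 + 14433 = 13494$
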